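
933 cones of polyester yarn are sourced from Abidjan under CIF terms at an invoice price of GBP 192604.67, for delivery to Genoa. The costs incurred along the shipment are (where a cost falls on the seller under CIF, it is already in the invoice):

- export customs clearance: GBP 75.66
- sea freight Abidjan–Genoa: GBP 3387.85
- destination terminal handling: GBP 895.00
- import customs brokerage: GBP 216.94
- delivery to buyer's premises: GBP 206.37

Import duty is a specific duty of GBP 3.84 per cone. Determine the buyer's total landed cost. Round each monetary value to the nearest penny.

CIF: the seller pays costs through ocean freight and marine insurance to the destination port.
Already in the invoice (seller's account under CIF): export clearance, freight — exclude.
The CIF price already equals the CIF value: 192604.67
Import duty = 933 × 3.84 = 3582.72
Buyer bears: destination terminal 895.00 + brokerage 216.94 + delivery 206.37 + duty 3582.72 = 4901.03
Landed cost = invoice 192604.67 + 4901.03 = 197505.70

Total landed cost: GBP 197505.70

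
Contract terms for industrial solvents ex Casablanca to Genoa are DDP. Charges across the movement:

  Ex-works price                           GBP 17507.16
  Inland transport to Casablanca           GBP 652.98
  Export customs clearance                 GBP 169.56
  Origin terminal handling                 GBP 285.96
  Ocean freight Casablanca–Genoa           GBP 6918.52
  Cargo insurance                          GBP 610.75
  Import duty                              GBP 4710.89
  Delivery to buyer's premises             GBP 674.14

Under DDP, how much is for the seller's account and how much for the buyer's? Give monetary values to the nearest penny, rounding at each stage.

Seller: GBP 31529.96; buyer: GBP 0.00

DDP: the seller bears all costs including import duty.
Seller's account: goods 17507.16 + inland to port 652.98 + export clearance 169.56 + origin terminal 285.96 + freight 6918.52 + insurance 610.75 + duty 4710.89 + delivery 674.14 = 31529.96
Buyer's account: 0.00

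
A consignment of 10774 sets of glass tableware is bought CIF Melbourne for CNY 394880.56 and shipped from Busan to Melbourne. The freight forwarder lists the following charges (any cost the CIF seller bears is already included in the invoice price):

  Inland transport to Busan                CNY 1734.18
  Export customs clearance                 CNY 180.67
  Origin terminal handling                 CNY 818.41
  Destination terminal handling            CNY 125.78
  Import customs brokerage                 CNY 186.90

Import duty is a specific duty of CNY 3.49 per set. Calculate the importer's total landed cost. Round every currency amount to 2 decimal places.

CIF: the seller pays costs through ocean freight and marine insurance to the destination port.
Already in the invoice (seller's account under CIF): inland to port, export clearance, origin terminal — exclude.
The CIF price already equals the CIF value: 394880.56
Import duty = 10774 × 3.49 = 37601.26
Buyer bears: destination terminal 125.78 + brokerage 186.90 + duty 37601.26 = 37913.94
Landed cost = invoice 394880.56 + 37913.94 = 432794.50

Total landed cost: CNY 432794.50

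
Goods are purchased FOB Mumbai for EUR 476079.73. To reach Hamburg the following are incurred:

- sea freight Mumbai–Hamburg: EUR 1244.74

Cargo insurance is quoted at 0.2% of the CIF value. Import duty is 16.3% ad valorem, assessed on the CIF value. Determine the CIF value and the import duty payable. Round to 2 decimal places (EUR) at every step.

Let C be the CIF value. C = FOB price + freight + 0.2% × C
C − 0.2% × C = 476079.73 + 1244.74
0.998 × C = 477324.47
C = 477324.47 / 0.998 = 478281.03
Insurance premium = 0.2% × 478281.03 = 956.56
Import duty = 478281.03 × 16.3% = 77959.81

CIF value: EUR 478281.03; import duty: EUR 77959.81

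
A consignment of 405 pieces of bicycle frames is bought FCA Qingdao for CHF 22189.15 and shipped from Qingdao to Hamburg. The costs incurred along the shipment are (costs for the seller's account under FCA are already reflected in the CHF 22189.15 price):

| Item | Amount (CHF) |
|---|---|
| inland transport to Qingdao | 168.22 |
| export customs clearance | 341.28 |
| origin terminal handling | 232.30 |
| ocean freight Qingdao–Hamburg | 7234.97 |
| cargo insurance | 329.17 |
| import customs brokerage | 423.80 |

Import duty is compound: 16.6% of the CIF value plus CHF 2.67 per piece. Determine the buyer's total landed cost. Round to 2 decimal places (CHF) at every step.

Total landed cost: CHF 36468.35

FCA: the seller delivers export-cleared goods to the carrier; the buyer bears costs from that point.
Already in the invoice (seller's account under FCA): inland to port, export clearance — exclude.
CIF value = FCA price + origin terminal + freight + insurance = 22189.15 + 232.30 + 7234.97 + 329.17 = 29985.59
Ad valorem component: 29985.59 × 16.6% = 4977.61
Specific component: 405 × 2.67 = 1081.35
Import duty = 4977.61 + 1081.35 = 6058.96
Buyer bears: origin terminal 232.30 + freight 7234.97 + insurance 329.17 + brokerage 423.80 + duty 6058.96 = 14279.20
Landed cost = invoice 22189.15 + 14279.20 = 36468.35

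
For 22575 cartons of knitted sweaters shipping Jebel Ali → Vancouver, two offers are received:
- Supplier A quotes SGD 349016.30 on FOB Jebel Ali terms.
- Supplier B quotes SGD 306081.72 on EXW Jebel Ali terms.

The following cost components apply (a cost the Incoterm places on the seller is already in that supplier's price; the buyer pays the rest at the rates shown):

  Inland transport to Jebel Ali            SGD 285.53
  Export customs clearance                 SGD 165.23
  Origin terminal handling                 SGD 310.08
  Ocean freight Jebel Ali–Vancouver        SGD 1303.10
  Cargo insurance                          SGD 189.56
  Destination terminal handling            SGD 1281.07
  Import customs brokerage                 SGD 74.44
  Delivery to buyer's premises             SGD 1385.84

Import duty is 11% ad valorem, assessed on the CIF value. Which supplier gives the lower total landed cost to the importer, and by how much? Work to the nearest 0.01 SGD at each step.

Supplier B is cheaper by SGD 46812.86

Supplier A (FOB):
CIF value = FOB price + freight + insurance = 349016.30 + 1303.10 + 189.56 = 350508.96
Import duty = 350508.96 × 11% = 38555.99
Buyer bears (A): 1303.10 + 189.56 + 1281.07 + 74.44 + 1385.84 = 4234.01
Landed cost (A) = invoice 349016.30 + 4234.01 + duty 38555.99 = 391806.30
Supplier B (EXW):
CIF value = EXW price + inland to port + export clearance + origin terminal + freight + insurance = 306081.72 + 285.53 + 165.23 + 310.08 + 1303.10 + 189.56 = 308335.22
Import duty = 308335.22 × 11% = 33916.87
Buyer bears (B): 285.53 + 165.23 + 310.08 + 1303.10 + 189.56 + 1281.07 + 74.44 + 1385.84 = 4994.85
Landed cost (B) = invoice 306081.72 + 4994.85 + duty 33916.87 = 344993.44
Difference = |391806.30 − 344993.44| = 46812.86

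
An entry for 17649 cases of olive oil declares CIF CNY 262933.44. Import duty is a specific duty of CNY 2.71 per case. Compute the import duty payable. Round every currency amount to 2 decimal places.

Import duty: CNY 47828.79

Import duty = 17649 × 2.71 = 47828.79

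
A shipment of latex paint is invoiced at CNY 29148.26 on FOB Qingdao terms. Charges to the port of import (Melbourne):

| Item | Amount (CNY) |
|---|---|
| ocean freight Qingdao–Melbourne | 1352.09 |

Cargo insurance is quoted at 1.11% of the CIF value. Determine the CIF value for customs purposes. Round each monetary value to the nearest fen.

Let C be the CIF value. C = FOB price + freight + 1.11% × C
C − 1.11% × C = 29148.26 + 1352.09
0.9889 × C = 30500.35
C = 30500.35 / 0.9889 = 30842.70
Insurance premium = 1.11% × 30842.70 = 342.35

CIF value: CNY 30842.70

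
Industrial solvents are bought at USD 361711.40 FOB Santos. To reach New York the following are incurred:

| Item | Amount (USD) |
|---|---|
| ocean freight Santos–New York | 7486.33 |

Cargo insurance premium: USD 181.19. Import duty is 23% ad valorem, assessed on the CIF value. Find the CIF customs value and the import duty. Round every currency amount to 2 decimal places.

CIF = FOB price + freight + insurance
CIF = 361711.40 + 7486.33 + 181.19 = 369378.92
Import duty = 369378.92 × 23% = 84957.15

CIF value: USD 369378.92; import duty: USD 84957.15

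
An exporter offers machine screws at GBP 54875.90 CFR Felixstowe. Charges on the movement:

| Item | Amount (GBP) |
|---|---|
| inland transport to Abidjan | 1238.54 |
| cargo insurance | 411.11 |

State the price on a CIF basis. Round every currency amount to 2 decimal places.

Not relevant to the conversion: inland to port — on the seller under both CFR and CIF; already in the CFR price and stays in the CIF price.
From CFR to CIF, the seller additionally bears: insurance.
CIF price = 54875.90 + 411.11 = 55287.01

CIF price: GBP 55287.01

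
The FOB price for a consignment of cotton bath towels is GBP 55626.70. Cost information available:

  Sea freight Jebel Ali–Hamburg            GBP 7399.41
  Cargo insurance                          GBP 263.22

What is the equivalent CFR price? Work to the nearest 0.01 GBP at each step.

CFR price: GBP 63026.11

Not relevant to the conversion: insurance — on the buyer under both terms; not part of either seller's price.
From FOB to CFR, the seller additionally bears: freight.
CFR price = 55626.70 + 7399.41 = 63026.11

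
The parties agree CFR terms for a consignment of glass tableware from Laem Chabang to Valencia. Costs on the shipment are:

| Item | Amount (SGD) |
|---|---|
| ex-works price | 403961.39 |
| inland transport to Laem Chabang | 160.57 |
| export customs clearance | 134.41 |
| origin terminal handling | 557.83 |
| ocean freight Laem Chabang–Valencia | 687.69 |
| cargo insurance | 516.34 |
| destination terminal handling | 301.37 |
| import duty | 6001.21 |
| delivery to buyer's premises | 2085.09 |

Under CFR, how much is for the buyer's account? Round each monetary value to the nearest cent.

CFR: the seller pays costs through ocean freight to the destination port, but not insurance.
Seller's account: goods 403961.39 + inland to port 160.57 + export clearance 134.41 + origin terminal 557.83 + freight 687.69 = 405501.89
Buyer's account: insurance 516.34 + destination terminal 301.37 + duty 6001.21 + delivery 2085.09 = 8904.01

Buyer's account: SGD 8904.01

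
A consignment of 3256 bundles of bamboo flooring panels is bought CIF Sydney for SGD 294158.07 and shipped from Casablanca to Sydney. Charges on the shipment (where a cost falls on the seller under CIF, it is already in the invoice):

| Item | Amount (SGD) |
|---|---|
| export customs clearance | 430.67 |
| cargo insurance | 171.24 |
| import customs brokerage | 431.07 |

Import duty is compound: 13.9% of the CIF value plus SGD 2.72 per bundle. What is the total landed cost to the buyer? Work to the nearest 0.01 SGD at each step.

CIF: the seller pays costs through ocean freight and marine insurance to the destination port.
Already in the invoice (seller's account under CIF): export clearance, insurance — exclude.
The CIF price already equals the CIF value: 294158.07
Ad valorem component: 294158.07 × 13.9% = 40887.97
Specific component: 3256 × 2.72 = 8856.32
Import duty = 40887.97 + 8856.32 = 49744.29
Buyer bears: brokerage 431.07 + duty 49744.29 = 50175.36
Landed cost = invoice 294158.07 + 50175.36 = 344333.43

Total landed cost: SGD 344333.43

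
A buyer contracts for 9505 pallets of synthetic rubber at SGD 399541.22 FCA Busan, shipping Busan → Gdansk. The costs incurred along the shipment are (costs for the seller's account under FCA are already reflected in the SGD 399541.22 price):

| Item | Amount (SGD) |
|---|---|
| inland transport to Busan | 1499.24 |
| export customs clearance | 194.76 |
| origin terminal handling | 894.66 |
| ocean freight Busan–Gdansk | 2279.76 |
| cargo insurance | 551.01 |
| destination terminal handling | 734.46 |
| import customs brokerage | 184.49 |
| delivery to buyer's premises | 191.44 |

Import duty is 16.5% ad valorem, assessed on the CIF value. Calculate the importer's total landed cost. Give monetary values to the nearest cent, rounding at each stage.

FCA: the seller delivers export-cleared goods to the carrier; the buyer bears costs from that point.
Already in the invoice (seller's account under FCA): inland to port, export clearance — exclude.
CIF value = FCA price + origin terminal + freight + insurance = 399541.22 + 894.66 + 2279.76 + 551.01 = 403266.65
Import duty = 403266.65 × 16.5% = 66539.00
Buyer bears: origin terminal 894.66 + freight 2279.76 + insurance 551.01 + destination terminal 734.46 + brokerage 184.49 + delivery 191.44 + duty 66539.00 = 71374.82
Landed cost = invoice 399541.22 + 71374.82 = 470916.04

Total landed cost: SGD 470916.04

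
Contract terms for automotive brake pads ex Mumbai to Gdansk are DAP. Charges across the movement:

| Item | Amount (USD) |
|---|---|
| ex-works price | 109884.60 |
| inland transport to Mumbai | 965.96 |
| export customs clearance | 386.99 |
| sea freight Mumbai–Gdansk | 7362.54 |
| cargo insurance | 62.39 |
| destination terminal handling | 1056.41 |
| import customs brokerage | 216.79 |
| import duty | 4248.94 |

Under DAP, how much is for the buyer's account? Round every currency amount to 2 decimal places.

DAP: the seller bears all costs to the named destination except import duty and clearance.
Seller's account: goods 109884.60 + inland to port 965.96 + export clearance 386.99 + freight 7362.54 + insurance 62.39 + destination terminal 1056.41 = 119718.89
Buyer's account: brokerage 216.79 + duty 4248.94 = 4465.73

Buyer's account: USD 4465.73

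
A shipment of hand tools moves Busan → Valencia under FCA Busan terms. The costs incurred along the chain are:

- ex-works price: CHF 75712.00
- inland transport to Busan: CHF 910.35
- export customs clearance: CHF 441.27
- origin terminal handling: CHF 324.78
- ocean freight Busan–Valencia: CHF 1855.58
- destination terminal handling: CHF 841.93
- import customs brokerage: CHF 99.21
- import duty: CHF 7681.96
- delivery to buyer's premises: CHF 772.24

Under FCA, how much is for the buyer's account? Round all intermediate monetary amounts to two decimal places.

Buyer's account: CHF 11575.70

FCA: the seller delivers export-cleared goods to the carrier; the buyer bears costs from that point.
Seller's account: goods 75712.00 + inland to port 910.35 + export clearance 441.27 = 77063.62
Buyer's account: origin terminal 324.78 + freight 1855.58 + destination terminal 841.93 + brokerage 99.21 + duty 7681.96 + delivery 772.24 = 11575.70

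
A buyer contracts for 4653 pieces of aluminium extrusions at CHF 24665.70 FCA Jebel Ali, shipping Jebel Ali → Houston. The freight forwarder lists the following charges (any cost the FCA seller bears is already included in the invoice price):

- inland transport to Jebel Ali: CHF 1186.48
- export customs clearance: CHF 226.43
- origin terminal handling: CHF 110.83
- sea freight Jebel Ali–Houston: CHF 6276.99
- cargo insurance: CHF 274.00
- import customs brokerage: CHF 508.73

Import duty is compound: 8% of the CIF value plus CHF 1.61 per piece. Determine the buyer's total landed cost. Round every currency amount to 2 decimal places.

Total landed cost: CHF 41833.78

FCA: the seller delivers export-cleared goods to the carrier; the buyer bears costs from that point.
Already in the invoice (seller's account under FCA): inland to port, export clearance — exclude.
CIF value = FCA price + origin terminal + freight + insurance = 24665.70 + 110.83 + 6276.99 + 274.00 = 31327.52
Ad valorem component: 31327.52 × 8% = 2506.20
Specific component: 4653 × 1.61 = 7491.33
Import duty = 2506.20 + 7491.33 = 9997.53
Buyer bears: origin terminal 110.83 + freight 6276.99 + insurance 274.00 + brokerage 508.73 + duty 9997.53 = 17168.08
Landed cost = invoice 24665.70 + 17168.08 = 41833.78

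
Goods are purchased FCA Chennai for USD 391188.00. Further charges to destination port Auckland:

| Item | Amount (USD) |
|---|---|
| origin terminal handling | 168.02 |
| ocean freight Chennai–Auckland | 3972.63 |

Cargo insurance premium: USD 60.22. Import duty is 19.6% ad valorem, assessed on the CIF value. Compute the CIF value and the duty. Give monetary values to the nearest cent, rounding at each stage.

CIF = FCA price + pre-shipment costs + freight + insurance
CIF = 391188.00 + 168.02 + 3972.63 + 60.22 = 395388.87
Import duty = 395388.87 × 19.6% = 77496.22

CIF value: USD 395388.87; import duty: USD 77496.22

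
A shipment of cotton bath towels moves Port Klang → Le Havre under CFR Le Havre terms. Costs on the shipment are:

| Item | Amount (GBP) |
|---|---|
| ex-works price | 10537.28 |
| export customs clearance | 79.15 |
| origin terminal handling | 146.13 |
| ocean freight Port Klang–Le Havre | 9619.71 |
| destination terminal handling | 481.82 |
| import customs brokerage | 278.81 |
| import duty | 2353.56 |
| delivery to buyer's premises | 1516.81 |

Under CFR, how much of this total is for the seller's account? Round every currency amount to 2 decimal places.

Seller's account: GBP 20382.27

CFR: the seller pays costs through ocean freight to the destination port, but not insurance.
Seller's account: goods 10537.28 + export clearance 79.15 + origin terminal 146.13 + freight 9619.71 = 20382.27
Buyer's account: destination terminal 481.82 + brokerage 278.81 + duty 2353.56 + delivery 1516.81 = 4631.00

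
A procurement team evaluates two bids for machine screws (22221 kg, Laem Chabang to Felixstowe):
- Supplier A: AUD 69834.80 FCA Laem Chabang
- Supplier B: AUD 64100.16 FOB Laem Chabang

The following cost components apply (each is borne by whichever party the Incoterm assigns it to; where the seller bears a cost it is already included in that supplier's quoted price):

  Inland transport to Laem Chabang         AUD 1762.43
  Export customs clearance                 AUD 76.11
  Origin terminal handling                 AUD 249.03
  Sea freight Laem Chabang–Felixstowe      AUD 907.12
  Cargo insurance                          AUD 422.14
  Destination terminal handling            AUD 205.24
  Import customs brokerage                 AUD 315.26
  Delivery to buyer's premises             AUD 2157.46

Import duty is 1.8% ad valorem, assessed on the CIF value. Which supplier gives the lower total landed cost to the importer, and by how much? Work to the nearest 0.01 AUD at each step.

Supplier A (FCA):
CIF value = FCA price + origin terminal + freight + insurance = 69834.80 + 249.03 + 907.12 + 422.14 = 71413.09
Import duty = 71413.09 × 1.8% = 1285.44
Buyer bears (A): 249.03 + 907.12 + 422.14 + 205.24 + 315.26 + 2157.46 = 4256.25
Landed cost (A) = invoice 69834.80 + 4256.25 + duty 1285.44 = 75376.49
Supplier B (FOB):
CIF value = FOB price + freight + insurance = 64100.16 + 907.12 + 422.14 = 65429.42
Import duty = 65429.42 × 1.8% = 1177.73
Buyer bears (B): 907.12 + 422.14 + 205.24 + 315.26 + 2157.46 = 4007.22
Landed cost (B) = invoice 64100.16 + 4007.22 + duty 1177.73 = 69285.11
Difference = |75376.49 − 69285.11| = 6091.38

Supplier B is cheaper by AUD 6091.38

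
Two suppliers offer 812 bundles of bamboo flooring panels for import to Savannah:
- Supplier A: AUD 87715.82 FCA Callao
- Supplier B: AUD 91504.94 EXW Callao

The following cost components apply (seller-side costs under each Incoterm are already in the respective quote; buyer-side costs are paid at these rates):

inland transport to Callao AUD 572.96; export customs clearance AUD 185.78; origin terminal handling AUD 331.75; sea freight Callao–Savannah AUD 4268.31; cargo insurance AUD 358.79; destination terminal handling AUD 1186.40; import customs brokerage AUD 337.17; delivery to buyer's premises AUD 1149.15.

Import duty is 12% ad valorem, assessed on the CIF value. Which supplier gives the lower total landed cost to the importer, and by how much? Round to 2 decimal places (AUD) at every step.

Supplier A is cheaper by AUD 5093.60

Supplier A (FCA):
CIF value = FCA price + origin terminal + freight + insurance = 87715.82 + 331.75 + 4268.31 + 358.79 = 92674.67
Import duty = 92674.67 × 12% = 11120.96
Buyer bears (A): 331.75 + 4268.31 + 358.79 + 1186.40 + 337.17 + 1149.15 = 7631.57
Landed cost (A) = invoice 87715.82 + 7631.57 + duty 11120.96 = 106468.35
Supplier B (EXW):
CIF value = EXW price + inland to port + export clearance + origin terminal + freight + insurance = 91504.94 + 572.96 + 185.78 + 331.75 + 4268.31 + 358.79 = 97222.53
Import duty = 97222.53 × 12% = 11666.70
Buyer bears (B): 572.96 + 185.78 + 331.75 + 4268.31 + 358.79 + 1186.40 + 337.17 + 1149.15 = 8390.31
Landed cost (B) = invoice 91504.94 + 8390.31 + duty 11666.70 = 111561.95
Difference = |106468.35 − 111561.95| = 5093.60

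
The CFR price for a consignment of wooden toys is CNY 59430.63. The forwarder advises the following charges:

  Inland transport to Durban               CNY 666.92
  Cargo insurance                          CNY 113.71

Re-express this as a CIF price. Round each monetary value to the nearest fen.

Not relevant to the conversion: inland to port — on the seller under both CFR and CIF; already in the CFR price and stays in the CIF price.
From CFR to CIF, the seller additionally bears: insurance.
CIF price = 59430.63 + 113.71 = 59544.34

CIF price: CNY 59544.34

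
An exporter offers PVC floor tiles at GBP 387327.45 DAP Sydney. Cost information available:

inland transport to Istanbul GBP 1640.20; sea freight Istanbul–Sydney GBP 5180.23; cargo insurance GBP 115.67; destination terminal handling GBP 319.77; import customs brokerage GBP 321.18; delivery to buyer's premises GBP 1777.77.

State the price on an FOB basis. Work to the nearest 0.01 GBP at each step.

FOB price: GBP 379934.01

Not relevant to the conversion: inland to port — on the seller under both DAP and FOB; already in the DAP price and stays in the FOB price. brokerage — on the buyer under both terms; not part of either seller's price.
From DAP to FOB, the seller no longer bears: freight, insurance, destination terminal, delivery.
FOB price = 387327.45 − 5180.23 − 115.67 − 319.77 − 1777.77 = 379934.01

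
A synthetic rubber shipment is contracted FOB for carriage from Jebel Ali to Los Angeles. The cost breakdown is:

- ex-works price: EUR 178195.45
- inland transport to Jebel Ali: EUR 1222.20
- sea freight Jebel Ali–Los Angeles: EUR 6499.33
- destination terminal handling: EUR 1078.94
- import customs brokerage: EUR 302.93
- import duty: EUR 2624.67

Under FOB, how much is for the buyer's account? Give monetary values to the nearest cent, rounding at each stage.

Buyer's account: EUR 10505.87

FOB: the seller bears costs until goods are on board at the origin port; the buyer bears freight, insurance and all costs thereafter.
Seller's account: goods 178195.45 + inland to port 1222.20 = 179417.65
Buyer's account: freight 6499.33 + destination terminal 1078.94 + brokerage 302.93 + duty 2624.67 = 10505.87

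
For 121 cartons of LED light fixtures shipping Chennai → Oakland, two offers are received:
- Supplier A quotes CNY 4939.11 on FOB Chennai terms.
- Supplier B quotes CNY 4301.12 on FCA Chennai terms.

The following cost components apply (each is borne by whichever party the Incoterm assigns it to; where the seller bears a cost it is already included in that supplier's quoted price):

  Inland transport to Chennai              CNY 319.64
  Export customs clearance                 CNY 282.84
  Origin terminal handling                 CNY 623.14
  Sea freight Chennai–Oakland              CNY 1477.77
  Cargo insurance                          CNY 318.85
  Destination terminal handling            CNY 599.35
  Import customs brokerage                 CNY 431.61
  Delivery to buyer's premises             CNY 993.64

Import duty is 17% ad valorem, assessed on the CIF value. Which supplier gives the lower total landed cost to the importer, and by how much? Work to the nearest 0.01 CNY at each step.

Supplier B is cheaper by CNY 17.37

Supplier A (FOB):
CIF value = FOB price + freight + insurance = 4939.11 + 1477.77 + 318.85 = 6735.73
Import duty = 6735.73 × 17% = 1145.07
Buyer bears (A): 1477.77 + 318.85 + 599.35 + 431.61 + 993.64 = 3821.22
Landed cost (A) = invoice 4939.11 + 3821.22 + duty 1145.07 = 9905.40
Supplier B (FCA):
CIF value = FCA price + origin terminal + freight + insurance = 4301.12 + 623.14 + 1477.77 + 318.85 = 6720.88
Import duty = 6720.88 × 17% = 1142.55
Buyer bears (B): 623.14 + 1477.77 + 318.85 + 599.35 + 431.61 + 993.64 = 4444.36
Landed cost (B) = invoice 4301.12 + 4444.36 + duty 1142.55 = 9888.03
Difference = |9905.40 − 9888.03| = 17.37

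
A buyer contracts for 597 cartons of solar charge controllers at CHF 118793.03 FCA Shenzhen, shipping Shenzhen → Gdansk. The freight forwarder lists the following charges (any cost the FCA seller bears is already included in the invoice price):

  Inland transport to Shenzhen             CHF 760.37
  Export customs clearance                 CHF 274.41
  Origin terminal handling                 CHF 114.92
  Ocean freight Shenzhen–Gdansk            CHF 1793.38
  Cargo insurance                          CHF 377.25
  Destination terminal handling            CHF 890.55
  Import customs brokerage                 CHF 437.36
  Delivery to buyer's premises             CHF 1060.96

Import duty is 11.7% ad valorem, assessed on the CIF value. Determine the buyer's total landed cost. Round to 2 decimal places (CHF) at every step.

Total landed cost: CHF 137633.64

FCA: the seller delivers export-cleared goods to the carrier; the buyer bears costs from that point.
Already in the invoice (seller's account under FCA): inland to port, export clearance — exclude.
CIF value = FCA price + origin terminal + freight + insurance = 118793.03 + 114.92 + 1793.38 + 377.25 = 121078.58
Import duty = 121078.58 × 11.7% = 14166.19
Buyer bears: origin terminal 114.92 + freight 1793.38 + insurance 377.25 + destination terminal 890.55 + brokerage 437.36 + delivery 1060.96 + duty 14166.19 = 18840.61
Landed cost = invoice 118793.03 + 18840.61 = 137633.64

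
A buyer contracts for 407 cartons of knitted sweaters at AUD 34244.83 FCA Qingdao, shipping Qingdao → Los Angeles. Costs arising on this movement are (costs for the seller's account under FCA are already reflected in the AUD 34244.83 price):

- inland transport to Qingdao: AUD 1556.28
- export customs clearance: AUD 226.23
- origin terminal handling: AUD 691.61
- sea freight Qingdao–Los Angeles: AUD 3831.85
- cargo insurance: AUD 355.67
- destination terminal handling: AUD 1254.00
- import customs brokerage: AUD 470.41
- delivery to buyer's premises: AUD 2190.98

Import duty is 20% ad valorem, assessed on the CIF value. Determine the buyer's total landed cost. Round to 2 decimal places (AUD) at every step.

FCA: the seller delivers export-cleared goods to the carrier; the buyer bears costs from that point.
Already in the invoice (seller's account under FCA): inland to port, export clearance — exclude.
CIF value = FCA price + origin terminal + freight + insurance = 34244.83 + 691.61 + 3831.85 + 355.67 = 39123.96
Import duty = 39123.96 × 20% = 7824.79
Buyer bears: origin terminal 691.61 + freight 3831.85 + insurance 355.67 + destination terminal 1254.00 + brokerage 470.41 + delivery 2190.98 + duty 7824.79 = 16619.31
Landed cost = invoice 34244.83 + 16619.31 = 50864.14

Total landed cost: AUD 50864.14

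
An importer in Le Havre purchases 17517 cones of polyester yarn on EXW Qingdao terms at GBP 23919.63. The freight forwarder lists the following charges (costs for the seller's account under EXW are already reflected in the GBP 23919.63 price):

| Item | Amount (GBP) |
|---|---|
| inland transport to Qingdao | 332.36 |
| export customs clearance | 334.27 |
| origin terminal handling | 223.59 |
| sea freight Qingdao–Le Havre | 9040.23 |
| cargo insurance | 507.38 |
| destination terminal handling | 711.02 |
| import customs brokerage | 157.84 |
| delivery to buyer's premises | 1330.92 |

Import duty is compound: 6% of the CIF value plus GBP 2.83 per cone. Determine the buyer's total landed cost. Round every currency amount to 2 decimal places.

EXW: the seller makes goods available at their premises; the buyer bears all onward costs.
CIF value = EXW price + inland to port + export clearance + origin terminal + freight + insurance = 23919.63 + 332.36 + 334.27 + 223.59 + 9040.23 + 507.38 = 34357.46
Ad valorem component: 34357.46 × 6% = 2061.45
Specific component: 17517 × 2.83 = 49573.11
Import duty = 2061.45 + 49573.11 = 51634.56
Buyer bears: inland to port 332.36 + export clearance 334.27 + origin terminal 223.59 + freight 9040.23 + insurance 507.38 + destination terminal 711.02 + brokerage 157.84 + delivery 1330.92 + duty 51634.56 = 64272.17
Landed cost = invoice 23919.63 + 64272.17 = 88191.80

Total landed cost: GBP 88191.80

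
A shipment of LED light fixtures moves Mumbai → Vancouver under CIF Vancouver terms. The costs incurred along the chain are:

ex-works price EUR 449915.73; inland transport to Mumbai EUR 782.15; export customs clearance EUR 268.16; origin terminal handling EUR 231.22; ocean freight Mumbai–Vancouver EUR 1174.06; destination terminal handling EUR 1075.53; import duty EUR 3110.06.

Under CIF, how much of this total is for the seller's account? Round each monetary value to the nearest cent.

Seller's account: EUR 452371.32

CIF: the seller pays costs through ocean freight and marine insurance to the destination port.
Seller's account: goods 449915.73 + inland to port 782.15 + export clearance 268.16 + origin terminal 231.22 + freight 1174.06 = 452371.32
Buyer's account: destination terminal 1075.53 + duty 3110.06 = 4185.59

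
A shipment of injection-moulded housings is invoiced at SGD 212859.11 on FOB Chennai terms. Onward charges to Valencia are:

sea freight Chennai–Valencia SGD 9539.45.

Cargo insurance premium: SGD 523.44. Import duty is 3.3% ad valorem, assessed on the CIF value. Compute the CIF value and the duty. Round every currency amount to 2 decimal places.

CIF value: SGD 222922.00; import duty: SGD 7356.43

CIF = FOB price + freight + insurance
CIF = 212859.11 + 9539.45 + 523.44 = 222922.00
Import duty = 222922.00 × 3.3% = 7356.43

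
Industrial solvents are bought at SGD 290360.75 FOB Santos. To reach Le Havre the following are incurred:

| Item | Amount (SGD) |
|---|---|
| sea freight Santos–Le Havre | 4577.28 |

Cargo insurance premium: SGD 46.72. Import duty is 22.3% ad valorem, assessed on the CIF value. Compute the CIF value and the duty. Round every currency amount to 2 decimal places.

CIF = FOB price + freight + insurance
CIF = 290360.75 + 4577.28 + 46.72 = 294984.75
Import duty = 294984.75 × 22.3% = 65781.60

CIF value: SGD 294984.75; import duty: SGD 65781.60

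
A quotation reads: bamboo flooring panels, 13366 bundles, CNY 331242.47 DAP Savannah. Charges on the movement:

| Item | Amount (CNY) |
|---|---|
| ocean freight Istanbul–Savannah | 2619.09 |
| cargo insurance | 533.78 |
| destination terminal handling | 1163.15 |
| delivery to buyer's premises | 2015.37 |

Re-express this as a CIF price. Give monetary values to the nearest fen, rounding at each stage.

Not relevant to the conversion: insurance, freight — on the seller under both DAP and CIF; already in the DAP price and stays in the CIF price.
From DAP to CIF, the seller no longer bears: destination terminal, delivery.
CIF price = 331242.47 − 1163.15 − 2015.37 = 328063.95

CIF price: CNY 328063.95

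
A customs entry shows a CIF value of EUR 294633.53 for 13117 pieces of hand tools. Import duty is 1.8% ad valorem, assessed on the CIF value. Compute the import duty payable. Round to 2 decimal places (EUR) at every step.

Import duty = 294633.53 × 1.8% = 5303.40

Import duty: EUR 5303.40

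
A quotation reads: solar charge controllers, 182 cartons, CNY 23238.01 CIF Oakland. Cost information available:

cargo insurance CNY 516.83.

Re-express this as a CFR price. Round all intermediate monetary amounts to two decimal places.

From CIF to CFR, the seller no longer bears: insurance.
CFR price = 23238.01 − 516.83 = 22721.18

CFR price: CNY 22721.18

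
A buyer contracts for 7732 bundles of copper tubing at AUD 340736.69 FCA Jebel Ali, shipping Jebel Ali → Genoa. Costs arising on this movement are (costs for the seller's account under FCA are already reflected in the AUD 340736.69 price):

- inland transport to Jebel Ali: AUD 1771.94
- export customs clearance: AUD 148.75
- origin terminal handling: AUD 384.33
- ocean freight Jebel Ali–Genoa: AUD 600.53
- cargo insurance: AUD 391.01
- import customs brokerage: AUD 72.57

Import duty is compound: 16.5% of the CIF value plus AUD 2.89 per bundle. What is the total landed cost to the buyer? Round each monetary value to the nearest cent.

Total landed cost: AUD 420979.18

FCA: the seller delivers export-cleared goods to the carrier; the buyer bears costs from that point.
Already in the invoice (seller's account under FCA): inland to port, export clearance — exclude.
CIF value = FCA price + origin terminal + freight + insurance = 340736.69 + 384.33 + 600.53 + 391.01 = 342112.56
Ad valorem component: 342112.56 × 16.5% = 56448.57
Specific component: 7732 × 2.89 = 22345.48
Import duty = 56448.57 + 22345.48 = 78794.05
Buyer bears: origin terminal 384.33 + freight 600.53 + insurance 391.01 + brokerage 72.57 + duty 78794.05 = 80242.49
Landed cost = invoice 340736.69 + 80242.49 = 420979.18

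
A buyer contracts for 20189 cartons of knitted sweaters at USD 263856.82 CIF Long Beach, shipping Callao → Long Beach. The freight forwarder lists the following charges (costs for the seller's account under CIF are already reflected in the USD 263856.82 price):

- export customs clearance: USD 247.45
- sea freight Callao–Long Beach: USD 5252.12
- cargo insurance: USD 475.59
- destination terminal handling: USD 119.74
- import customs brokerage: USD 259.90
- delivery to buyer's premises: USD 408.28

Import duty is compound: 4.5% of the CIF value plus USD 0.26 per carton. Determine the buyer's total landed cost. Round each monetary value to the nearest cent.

Total landed cost: USD 281767.44

CIF: the seller pays costs through ocean freight and marine insurance to the destination port.
Already in the invoice (seller's account under CIF): export clearance, freight, insurance — exclude.
The CIF price already equals the CIF value: 263856.82
Ad valorem component: 263856.82 × 4.5% = 11873.56
Specific component: 20189 × 0.26 = 5249.14
Import duty = 11873.56 + 5249.14 = 17122.70
Buyer bears: destination terminal 119.74 + brokerage 259.90 + delivery 408.28 + duty 17122.70 = 17910.62
Landed cost = invoice 263856.82 + 17910.62 = 281767.44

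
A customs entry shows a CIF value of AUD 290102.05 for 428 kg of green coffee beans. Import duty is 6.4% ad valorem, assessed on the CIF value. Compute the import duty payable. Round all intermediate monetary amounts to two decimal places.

Import duty: AUD 18566.53

Import duty = 290102.05 × 6.4% = 18566.53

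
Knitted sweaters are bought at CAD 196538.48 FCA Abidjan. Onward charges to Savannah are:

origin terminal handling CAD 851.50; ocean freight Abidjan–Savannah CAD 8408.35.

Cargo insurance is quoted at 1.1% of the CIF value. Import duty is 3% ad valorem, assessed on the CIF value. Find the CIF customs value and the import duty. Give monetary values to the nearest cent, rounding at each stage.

CIF value: CAD 208087.29; import duty: CAD 6242.62

Let C be the CIF value. C = FCA price + pre-shipment costs + freight + 1.1% × C
C − 1.1% × C = 196538.48 + 851.50 + 8408.35
0.989 × C = 205798.33
C = 205798.33 / 0.989 = 208087.29
Insurance premium = 1.1% × 208087.29 = 2288.96
Import duty = 208087.29 × 3% = 6242.62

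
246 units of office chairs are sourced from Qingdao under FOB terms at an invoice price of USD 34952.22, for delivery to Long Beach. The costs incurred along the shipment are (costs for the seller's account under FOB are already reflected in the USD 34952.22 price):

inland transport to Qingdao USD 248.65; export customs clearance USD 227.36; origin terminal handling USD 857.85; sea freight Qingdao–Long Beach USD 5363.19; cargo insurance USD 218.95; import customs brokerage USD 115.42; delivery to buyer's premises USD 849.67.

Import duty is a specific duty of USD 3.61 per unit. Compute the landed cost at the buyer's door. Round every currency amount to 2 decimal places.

Total landed cost: USD 42387.51

FOB: the seller bears costs until goods are on board at the origin port; the buyer bears freight, insurance and all costs thereafter.
Already in the invoice (seller's account under FOB): inland to port, export clearance, origin terminal — exclude.
CIF value = FOB price + freight + insurance = 34952.22 + 5363.19 + 218.95 = 40534.36
Import duty = 246 × 3.61 = 888.06
Buyer bears: freight 5363.19 + insurance 218.95 + brokerage 115.42 + delivery 849.67 + duty 888.06 = 7435.29
Landed cost = invoice 34952.22 + 7435.29 = 42387.51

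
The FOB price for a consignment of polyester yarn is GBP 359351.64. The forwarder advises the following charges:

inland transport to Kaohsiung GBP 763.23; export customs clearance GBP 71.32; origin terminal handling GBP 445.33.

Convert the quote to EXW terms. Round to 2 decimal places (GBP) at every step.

EXW price: GBP 358071.76

From FOB to EXW, the seller no longer bears: inland to port, export clearance, origin terminal.
EXW price = 359351.64 − 763.23 − 71.32 − 445.33 = 358071.76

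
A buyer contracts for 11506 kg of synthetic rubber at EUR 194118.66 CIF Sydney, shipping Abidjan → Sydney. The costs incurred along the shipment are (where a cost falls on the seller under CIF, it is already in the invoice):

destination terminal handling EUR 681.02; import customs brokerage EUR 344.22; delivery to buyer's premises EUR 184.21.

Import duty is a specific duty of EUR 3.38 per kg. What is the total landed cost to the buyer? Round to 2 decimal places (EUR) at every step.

Total landed cost: EUR 234218.39

CIF: the seller pays costs through ocean freight and marine insurance to the destination port.
The CIF price already equals the CIF value: 194118.66
Import duty = 11506 × 3.38 = 38890.28
Buyer bears: destination terminal 681.02 + brokerage 344.22 + delivery 184.21 + duty 38890.28 = 40099.73
Landed cost = invoice 194118.66 + 40099.73 = 234218.39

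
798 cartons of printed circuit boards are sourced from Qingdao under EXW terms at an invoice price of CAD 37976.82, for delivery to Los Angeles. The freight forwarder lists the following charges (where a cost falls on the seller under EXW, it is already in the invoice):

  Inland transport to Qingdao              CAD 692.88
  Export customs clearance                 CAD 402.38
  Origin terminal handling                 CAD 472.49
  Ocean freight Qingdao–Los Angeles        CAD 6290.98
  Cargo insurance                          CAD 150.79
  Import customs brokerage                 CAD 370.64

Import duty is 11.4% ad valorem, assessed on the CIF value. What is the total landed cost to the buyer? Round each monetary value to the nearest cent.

EXW: the seller makes goods available at their premises; the buyer bears all onward costs.
CIF value = EXW price + inland to port + export clearance + origin terminal + freight + insurance = 37976.82 + 692.88 + 402.38 + 472.49 + 6290.98 + 150.79 = 45986.34
Import duty = 45986.34 × 11.4% = 5242.44
Buyer bears: inland to port 692.88 + export clearance 402.38 + origin terminal 472.49 + freight 6290.98 + insurance 150.79 + brokerage 370.64 + duty 5242.44 = 13622.60
Landed cost = invoice 37976.82 + 13622.60 = 51599.42

Total landed cost: CAD 51599.42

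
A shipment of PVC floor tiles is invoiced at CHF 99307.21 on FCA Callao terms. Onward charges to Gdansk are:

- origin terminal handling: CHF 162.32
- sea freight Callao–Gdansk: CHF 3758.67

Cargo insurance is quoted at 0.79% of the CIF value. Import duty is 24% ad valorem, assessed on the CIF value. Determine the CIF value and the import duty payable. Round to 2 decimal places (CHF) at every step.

Let C be the CIF value. C = FCA price + pre-shipment costs + freight + 0.79% × C
C − 0.79% × C = 99307.21 + 162.32 + 3758.67
0.9921 × C = 103228.20
C = 103228.20 / 0.9921 = 104050.20
Insurance premium = 0.79% × 104050.20 = 822.00
Import duty = 104050.20 × 24% = 24972.05

CIF value: CHF 104050.20; import duty: CHF 24972.05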